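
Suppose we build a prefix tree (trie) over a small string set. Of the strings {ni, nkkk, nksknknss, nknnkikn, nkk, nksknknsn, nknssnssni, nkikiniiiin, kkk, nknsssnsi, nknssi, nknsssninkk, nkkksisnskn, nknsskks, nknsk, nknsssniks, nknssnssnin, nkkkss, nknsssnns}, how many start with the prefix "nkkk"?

Filter for entries beginning with "nkkk":
Matches: "nkkk", "nkkksisnskn", "nkkkss"
Count: 3

3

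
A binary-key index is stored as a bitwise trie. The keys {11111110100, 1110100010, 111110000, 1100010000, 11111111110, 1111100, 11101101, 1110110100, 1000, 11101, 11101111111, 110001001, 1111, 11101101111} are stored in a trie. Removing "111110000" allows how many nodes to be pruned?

2

Walk "111110000" from the leaf back toward the root, removing each node that no remaining word uses.
The suffix "00" (2 nodes) is used only by "111110000"; "1111100" is itself a stored word, so pruning stops there.
Nodes removed: 2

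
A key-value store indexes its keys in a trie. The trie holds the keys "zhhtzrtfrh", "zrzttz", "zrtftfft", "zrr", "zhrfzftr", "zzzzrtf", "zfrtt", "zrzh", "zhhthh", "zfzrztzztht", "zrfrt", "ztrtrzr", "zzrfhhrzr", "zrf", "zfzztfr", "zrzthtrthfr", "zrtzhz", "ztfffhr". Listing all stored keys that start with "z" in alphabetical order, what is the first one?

zfrtt

Filter for "z…" and sort: "zfrtt", "zfzrztzztht", "zfzztfr", "zhhthh", "zhhtzrtfrh", "zhrfzftr", "zrf", "zrfrt", "zrr", "zrtftfft", "zrtzhz", "zrzh", "zrzthtrthfr", "zrzttz", "ztfffhr", "ztrtrzr", "zzrfhhrzr", "zzzzrtf"
The 1st is zfrtt.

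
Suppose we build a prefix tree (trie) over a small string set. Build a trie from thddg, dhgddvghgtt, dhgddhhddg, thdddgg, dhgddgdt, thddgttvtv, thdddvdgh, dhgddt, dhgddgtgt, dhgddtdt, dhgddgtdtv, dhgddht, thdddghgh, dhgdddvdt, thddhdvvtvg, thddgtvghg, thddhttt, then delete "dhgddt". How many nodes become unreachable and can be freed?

0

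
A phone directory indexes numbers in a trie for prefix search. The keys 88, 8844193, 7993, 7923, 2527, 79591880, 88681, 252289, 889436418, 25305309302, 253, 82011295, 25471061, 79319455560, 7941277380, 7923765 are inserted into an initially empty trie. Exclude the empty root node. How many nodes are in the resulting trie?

Trace insertions, counting only characters that open a new branch:
  "88" → 2 new (8, 8)
  "8844193" → prefix "88" already present; 5 new (4, 4, 1, 9, 3)
  "7993" → 4 new (7, 9, 9, 3)
  "7923" → prefix "79" already present; 2 new (2, 3)
  "2527" → 4 new (2, 5, 2, 7)
  "79591880" → prefix "79" already present; 6 new (5, 9, 1, 8, 8, 0)
  "88681" → prefix "88" already present; 3 new (6, 8, 1)
  "252289" → prefix "252" already present; 3 new (2, 8, 9)
  "889436418" → prefix "88" already present; 7 new (9, 4, 3, 6, 4, 1, 8)
  "25305309302" → prefix "25" already present; 9 new (3, 0, 5, 3, 0, 9, 3, 0, 2)
  "253" → prefix "253" already present; 0 new (none)
  "82011295" → prefix "8" already present; 7 new (2, 0, 1, 1, 2, 9, 5)
  "25471061" → prefix "25" already present; 6 new (4, 7, 1, 0, 6, 1)
  "79319455560" → prefix "79" already present; 9 new (3, 1, 9, 4, 5, 5, 5, 6, 0)
  "7941277380" → prefix "79" already present; 8 new (4, 1, 2, 7, 7, 3, 8, 0)
  "7923765" → prefix "7923" already present; 3 new (7, 6, 5)
Total nodes = 2 + 5 + 4 + 2 + 4 + 6 + 3 + 3 + 7 + 9 + 0 + 7 + 6 + 9 + 8 + 3 = 78

78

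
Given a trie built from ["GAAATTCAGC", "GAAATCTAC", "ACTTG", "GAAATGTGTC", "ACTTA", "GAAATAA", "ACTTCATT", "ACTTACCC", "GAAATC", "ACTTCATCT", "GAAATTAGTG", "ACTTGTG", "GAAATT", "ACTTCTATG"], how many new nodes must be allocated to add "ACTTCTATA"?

1

The longest prefix of "ACTTCTATA" already in the trie is "ACTTCTAT" (length 8).
So 9 − 8 = 1 new nodes.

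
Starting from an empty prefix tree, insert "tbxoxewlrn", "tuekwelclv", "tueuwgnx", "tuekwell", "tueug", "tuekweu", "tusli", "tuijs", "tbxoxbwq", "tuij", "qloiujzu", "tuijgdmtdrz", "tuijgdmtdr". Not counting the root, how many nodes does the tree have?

51

Insert word by word; a character creates a node only if that edge doesn't already exist:
  "tbxoxewlrn" → 10 new (t, b, x, o, x, e, w, l, r, n)
  "tuekwelclv" → prefix "t" already present; 9 new (u, e, k, w, e, l, c, l, v)
  "tueuwgnx" → prefix "tue" already present; 5 new (u, w, g, n, x)
  "tuekwell" → prefix "tuekwel" already present; 1 new (l)
  "tueug" → prefix "tueu" already present; 1 new (g)
  "tuekweu" → prefix "tuekwe" already present; 1 new (u)
  "tusli" → prefix "tu" already present; 3 new (s, l, i)
  "tuijs" → prefix "tu" already present; 3 new (i, j, s)
  "tbxoxbwq" → prefix "tbxox" already present; 3 new (b, w, q)
  "tuij" → prefix "tuij" already present; 0 new (none)
  "qloiujzu" → 8 new (q, l, o, i, u, j, z, u)
  "tuijgdmtdrz" → prefix "tuij" already present; 7 new (g, d, m, t, d, r, z)
  "tuijgdmtdr" → prefix "tuijgdmtdr" already present; 0 new (none)
Total nodes = 10 + 9 + 5 + 1 + 1 + 1 + 3 + 3 + 3 + 0 + 8 + 7 + 0 = 51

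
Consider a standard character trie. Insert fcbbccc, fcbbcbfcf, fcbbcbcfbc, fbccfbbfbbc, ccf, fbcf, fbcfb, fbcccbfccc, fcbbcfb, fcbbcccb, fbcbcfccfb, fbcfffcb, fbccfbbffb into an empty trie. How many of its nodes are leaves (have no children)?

Leaves are exactly the stored words that no other stored word extends.
Those words: "ccf", "fbcbcfccfb", "fbcccbfccc", "fbccfbbfbbc", "fbccfbbffb", "fbcfb", "fbcfffcb", "fcbbcbcfbc", "fcbbcbfcf", "fcbbcccb", "fcbbcfb"
Leaf count: 11

11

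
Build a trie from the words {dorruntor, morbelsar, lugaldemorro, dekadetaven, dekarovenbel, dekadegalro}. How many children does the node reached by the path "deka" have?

2

The children of the "deka" node are the distinct next characters among strings starting with "deka".
Characters that immediately follow "deka" among the stored strings: {d, r}.
That node has 2 child edges.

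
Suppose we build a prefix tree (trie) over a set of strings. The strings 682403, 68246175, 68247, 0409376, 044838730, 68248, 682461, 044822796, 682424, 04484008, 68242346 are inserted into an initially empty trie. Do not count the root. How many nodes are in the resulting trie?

Insert word by word; a character creates a node only if that edge doesn't already exist:
  "682403" → 6 new (6, 8, 2, 4, 0, 3)
  "68246175" → prefix "6824" already present; 4 new (6, 1, 7, 5)
  "68247" → prefix "6824" already present; 1 new (7)
  "0409376" → 7 new (0, 4, 0, 9, 3, 7, 6)
  "044838730" → prefix "04" already present; 7 new (4, 8, 3, 8, 7, 3, 0)
  "68248" → prefix "6824" already present; 1 new (8)
  "682461" → prefix "682461" already present; 0 new (none)
  "044822796" → prefix "0448" already present; 5 new (2, 2, 7, 9, 6)
  "682424" → prefix "6824" already present; 2 new (2, 4)
  "04484008" → prefix "0448" already present; 4 new (4, 0, 0, 8)
  "68242346" → prefix "68242" already present; 3 new (3, 4, 6)
Total nodes = 6 + 4 + 1 + 7 + 7 + 1 + 0 + 5 + 2 + 4 + 3 = 40

40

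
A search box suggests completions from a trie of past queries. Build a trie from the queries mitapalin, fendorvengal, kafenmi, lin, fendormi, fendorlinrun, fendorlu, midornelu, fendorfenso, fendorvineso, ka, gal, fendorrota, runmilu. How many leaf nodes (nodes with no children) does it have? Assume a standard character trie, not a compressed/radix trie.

13

Leaves are exactly the stored words that no other stored word extends.
Those words: "fendorfenso", "fendorlinrun", "fendorlu", "fendormi", "fendorrota", "fendorvengal", "fendorvineso", "gal", "kafenmi", "lin", "midornelu", "mitapalin", "runmilu"
Leaf count: 13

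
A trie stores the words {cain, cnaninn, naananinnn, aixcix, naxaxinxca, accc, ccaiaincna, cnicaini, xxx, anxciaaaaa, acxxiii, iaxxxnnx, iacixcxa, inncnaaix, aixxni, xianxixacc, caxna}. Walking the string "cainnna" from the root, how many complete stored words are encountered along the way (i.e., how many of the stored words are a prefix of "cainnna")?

1

Check each prefix of "cainnna" against the stored set — each match is an end-marker on the path.
Prefixes of the query that are stored words: "cain"
Count: 1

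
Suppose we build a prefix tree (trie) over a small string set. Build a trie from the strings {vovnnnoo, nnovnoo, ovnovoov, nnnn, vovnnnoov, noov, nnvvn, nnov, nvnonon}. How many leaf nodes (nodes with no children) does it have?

7

Leaves are exactly the stored words that no other stored word extends.
Those words: "nnnn", "nnovnoo", "nnvvn", "noov", "nvnonon", "ovnovoov", "vovnnnoov"
Leaf count: 7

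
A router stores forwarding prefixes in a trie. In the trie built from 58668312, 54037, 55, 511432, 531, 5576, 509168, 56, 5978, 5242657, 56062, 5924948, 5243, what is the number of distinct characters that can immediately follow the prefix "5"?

Walk "5" from the root, arriving at one node.
Distinct next characters after "5": 0, 1, 2, 3, 4, 5, 6, 8, 9.
That node has 9 child edges.

9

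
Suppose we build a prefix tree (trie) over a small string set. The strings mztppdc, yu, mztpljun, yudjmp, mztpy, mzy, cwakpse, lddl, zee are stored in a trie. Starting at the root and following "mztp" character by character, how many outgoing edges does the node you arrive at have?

3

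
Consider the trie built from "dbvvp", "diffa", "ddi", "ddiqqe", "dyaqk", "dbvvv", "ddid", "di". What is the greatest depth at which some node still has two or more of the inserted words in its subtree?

The deepest shared node is where two words last agree before diverging.
e.g. "dbvvp" and "dbvvv" share the prefix "dbvv" of length 4; no pair shares a longer one.
Longest shared-prefix length: 4

4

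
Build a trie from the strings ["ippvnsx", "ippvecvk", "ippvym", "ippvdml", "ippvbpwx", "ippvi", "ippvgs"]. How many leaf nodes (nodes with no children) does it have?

A leaf is a node with no children — equivalently, the end of a word that is not a proper prefix of any other stored word.
Those words: "ippvbpwx", "ippvdml", "ippvecvk", "ippvgs", "ippvi", "ippvnsx", "ippvym"
Leaf count: 7

7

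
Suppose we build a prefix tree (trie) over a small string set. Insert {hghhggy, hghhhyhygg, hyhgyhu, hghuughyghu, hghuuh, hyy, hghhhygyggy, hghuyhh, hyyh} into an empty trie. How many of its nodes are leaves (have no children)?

8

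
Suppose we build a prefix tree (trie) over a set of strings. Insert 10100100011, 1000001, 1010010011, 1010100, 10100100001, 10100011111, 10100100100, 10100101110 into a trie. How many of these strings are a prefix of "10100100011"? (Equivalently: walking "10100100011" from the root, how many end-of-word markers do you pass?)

Check each prefix of "10100100011" against the stored set — each match is an end-marker on the path.
Prefixes of the query that are stored words: "10100100011"
Count: 1

1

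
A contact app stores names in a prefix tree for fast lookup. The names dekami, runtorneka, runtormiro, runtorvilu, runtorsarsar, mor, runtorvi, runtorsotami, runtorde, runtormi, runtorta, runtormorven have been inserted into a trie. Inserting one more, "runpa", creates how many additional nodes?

2

"run" is already a path in the trie; the remaining "pa" must be added.
Each of the 2 remaining characters creates one node.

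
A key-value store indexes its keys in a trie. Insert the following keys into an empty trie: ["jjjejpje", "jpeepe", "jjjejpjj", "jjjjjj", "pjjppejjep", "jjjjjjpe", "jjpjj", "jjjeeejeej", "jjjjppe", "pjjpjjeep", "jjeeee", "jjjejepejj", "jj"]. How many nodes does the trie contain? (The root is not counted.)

For each word, the new-node count is its length minus the longest prefix already in the trie:
  "jjjejpje" → 8 new (j, j, j, e, j, p, j, e)
  "jpeepe" → prefix "j" already present; 5 new (p, e, e, p, e)
  "jjjejpjj" → prefix "jjjejpj" already present; 1 new (j)
  "jjjjjj" → prefix "jjj" already present; 3 new (j, j, j)
  "pjjppejjep" → 10 new (p, j, j, p, p, e, j, j, e, p)
  "jjjjjjpe" → prefix "jjjjjj" already present; 2 new (p, e)
  "jjpjj" → prefix "jj" already present; 3 new (p, j, j)
  "jjjeeejeej" → prefix "jjje" already present; 6 new (e, e, j, e, e, j)
  "jjjjppe" → prefix "jjjj" already present; 3 new (p, p, e)
  "pjjpjjeep" → prefix "pjjp" already present; 5 new (j, j, e, e, p)
  "jjeeee" → prefix "jj" already present; 4 new (e, e, e, e)
  "jjjejepejj" → prefix "jjjej" already present; 5 new (e, p, e, j, j)
  "jj" → prefix "jj" already present; 0 new (none)
Total nodes = 8 + 5 + 1 + 3 + 10 + 2 + 3 + 6 + 3 + 5 + 4 + 5 + 0 = 55

55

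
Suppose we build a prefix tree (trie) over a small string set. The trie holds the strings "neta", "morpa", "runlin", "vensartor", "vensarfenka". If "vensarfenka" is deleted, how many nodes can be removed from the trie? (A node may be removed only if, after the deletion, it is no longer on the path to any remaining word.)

A node on "vensarfenka"'s path can go only if nothing else ends at it or branches off below it.
The suffix "fenka" (5 nodes) is used only by "vensarfenka"; the node for "vensar" still has the child "t", so pruning stops there.
Nodes removed: 5

5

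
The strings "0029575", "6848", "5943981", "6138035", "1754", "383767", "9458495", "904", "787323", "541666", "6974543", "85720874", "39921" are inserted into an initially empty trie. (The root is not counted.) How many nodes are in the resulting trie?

Count nodes per top-level branch (shared prefixes stored once):
  '0'-branch (0029575): 7 nodes
  '1'-branch (1754): 4 nodes
  '3'-branch (383767, 39921): 10 nodes
  '5'-branch (541666, 5943981): 12 nodes
  '6'-branch (6138035, 6848, 6974543): 16 nodes
  '7'-branch (787323): 6 nodes
  '8'-branch (85720874): 8 nodes
  '9'-branch (904, 9458495): 9 nodes
Sum: 72

72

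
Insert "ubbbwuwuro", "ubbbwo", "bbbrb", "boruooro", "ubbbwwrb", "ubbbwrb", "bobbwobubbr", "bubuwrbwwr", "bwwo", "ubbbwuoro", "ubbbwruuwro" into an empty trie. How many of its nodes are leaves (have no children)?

Leaves are exactly the stored words that no other stored word extends.
Those words: "bbbrb", "bobbwobubbr", "boruooro", "bubuwrbwwr", "bwwo", "ubbbwo", "ubbbwrb", "ubbbwruuwro", "ubbbwuoro", "ubbbwuwuro", "ubbbwwrb"
Leaf count: 11

11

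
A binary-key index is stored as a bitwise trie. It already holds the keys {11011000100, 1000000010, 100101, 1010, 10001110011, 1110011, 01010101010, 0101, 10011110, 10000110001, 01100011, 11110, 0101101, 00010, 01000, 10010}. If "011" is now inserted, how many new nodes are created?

0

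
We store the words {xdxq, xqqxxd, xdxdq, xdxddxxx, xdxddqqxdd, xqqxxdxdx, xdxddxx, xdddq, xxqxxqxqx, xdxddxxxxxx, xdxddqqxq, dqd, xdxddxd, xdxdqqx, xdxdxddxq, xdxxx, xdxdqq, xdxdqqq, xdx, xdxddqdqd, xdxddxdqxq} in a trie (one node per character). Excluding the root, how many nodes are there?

58

Trace insertions, counting only characters that open a new branch:
  "xdxq" → 4 new (x, d, x, q)
  "xqqxxd" → prefix "x" already present; 5 new (q, q, x, x, d)
  "xdxdq" → prefix "xdx" already present; 2 new (d, q)
  "xdxddxxx" → prefix "xdxd" already present; 4 new (d, x, x, x)
  "xdxddqqxdd" → prefix "xdxdd" already present; 5 new (q, q, x, d, d)
  "xqqxxdxdx" → prefix "xqqxxd" already present; 3 new (x, d, x)
  "xdxddxx" → prefix "xdxddxx" already present; 0 new (none)
  "xdddq" → prefix "xd" already present; 3 new (d, d, q)
  "xxqxxqxqx" → prefix "x" already present; 8 new (x, q, x, x, q, x, q, x)
  "xdxddxxxxxx" → prefix "xdxddxxx" already present; 3 new (x, x, x)
  "xdxddqqxq" → prefix "xdxddqqx" already present; 1 new (q)
  "dqd" → 3 new (d, q, d)
  "xdxddxd" → prefix "xdxddx" already present; 1 new (d)
  "xdxdqqx" → prefix "xdxdq" already present; 2 new (q, x)
  "xdxdxddxq" → prefix "xdxd" already present; 5 new (x, d, d, x, q)
  "xdxxx" → prefix "xdx" already present; 2 new (x, x)
  "xdxdqq" → prefix "xdxdqq" already present; 0 new (none)
  "xdxdqqq" → prefix "xdxdqq" already present; 1 new (q)
  "xdx" → prefix "xdx" already present; 0 new (none)
  "xdxddqdqd" → prefix "xdxddq" already present; 3 new (d, q, d)
  "xdxddxdqxq" → prefix "xdxddxd" already present; 3 new (q, x, q)
Total nodes = 4 + 5 + 2 + 4 + 5 + 3 + 0 + 3 + 8 + 3 + 1 + 3 + 1 + 2 + 5 + 2 + 0 + 1 + 0 + 3 + 3 = 58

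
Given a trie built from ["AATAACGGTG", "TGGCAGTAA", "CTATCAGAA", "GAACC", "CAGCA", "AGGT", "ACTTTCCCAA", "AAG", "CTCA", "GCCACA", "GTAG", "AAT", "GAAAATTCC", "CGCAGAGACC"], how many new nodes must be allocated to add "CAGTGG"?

Walking "CAGTGG" from the root, the first 3 characters ("CAG") follow existing edges; "T" is the first miss.
Each of the 3 remaining characters creates one node.

3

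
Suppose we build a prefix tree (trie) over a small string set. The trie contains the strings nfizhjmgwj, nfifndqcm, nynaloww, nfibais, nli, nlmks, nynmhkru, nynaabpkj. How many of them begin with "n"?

8

Walk to "n"; the words in its subtree are exactly those with that prefix.
Words under "n": nfibais, nfifndqcm, nfizhjmgwj, nli, nlmks, nynaabpkj, nynaloww, nynmhkru
Count: 8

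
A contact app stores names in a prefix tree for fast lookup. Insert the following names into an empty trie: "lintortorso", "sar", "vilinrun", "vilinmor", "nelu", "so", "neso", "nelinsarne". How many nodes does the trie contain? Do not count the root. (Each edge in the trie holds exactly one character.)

39

Trie structure (* marks end of a word):
(root)
├─ l
│  └─ i
│     └─ n
│        └─ t
│           └─ o
│              └─ r
│                 └─ t
│                    └─ o
│                       └─ r
│                          └─ s
│                             └─ o *
├─ n
│  └─ e
│     ├─ l
│     │  ├─ i
│     │  │  └─ n
│     │  │     └─ s
│     │  │        └─ a
│     │  │           └─ r
│     │  │              └─ n
│     │  │                 └─ e *
│     │  └─ u *
│     └─ s
│        └─ o *
├─ s
│  ├─ a
│  │  └─ r *
│  └─ o *
└─ v
   └─ i
      └─ l
         └─ i
            └─ n
               ├─ m
               │  └─ o
               │     └─ r *
               └─ r
                  └─ u
                     └─ n *
Counting every labelled node above: 39.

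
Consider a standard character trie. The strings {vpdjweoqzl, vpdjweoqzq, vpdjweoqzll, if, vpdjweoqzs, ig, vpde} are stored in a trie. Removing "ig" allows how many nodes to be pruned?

After clearing the end-marker at "ig", prune upward until reaching a node still needed by another word.
The suffix "g" (1 node) is used only by "ig"; the node for "i" still has the child "f", so pruning stops there.
Nodes removed: 1

1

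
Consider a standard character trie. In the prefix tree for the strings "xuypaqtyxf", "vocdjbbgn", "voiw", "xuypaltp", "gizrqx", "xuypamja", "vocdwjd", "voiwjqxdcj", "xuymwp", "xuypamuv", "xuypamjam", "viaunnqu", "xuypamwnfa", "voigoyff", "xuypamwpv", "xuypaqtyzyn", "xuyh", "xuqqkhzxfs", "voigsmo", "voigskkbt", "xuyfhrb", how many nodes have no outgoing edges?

Leaves are exactly the stored words that no other stored word extends.
Those words: "gizrqx", "viaunnqu", "vocdjbbgn", "vocdwjd", "voigoyff", "voigskkbt", "voigsmo", "voiwjqxdcj", "xuqqkhzxfs", "xuyfhrb", "xuyh", "xuymwp", "xuypaltp", "xuypamjam", "xuypamuv", "xuypamwnfa", "xuypamwpv", "xuypaqtyxf", "xuypaqtyzyn"
Leaf count: 19

19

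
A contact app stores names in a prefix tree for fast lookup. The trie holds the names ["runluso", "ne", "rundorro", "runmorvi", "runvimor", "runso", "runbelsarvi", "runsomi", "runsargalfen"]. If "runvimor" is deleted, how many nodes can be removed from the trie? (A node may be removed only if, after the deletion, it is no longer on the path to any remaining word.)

After clearing the end-marker at "runvimor", prune upward until reaching a node still needed by another word.
The suffix "vimor" (5 nodes) is used only by "runvimor"; the node for "run" still has the child "l", so pruning stops there.
Nodes removed: 5

5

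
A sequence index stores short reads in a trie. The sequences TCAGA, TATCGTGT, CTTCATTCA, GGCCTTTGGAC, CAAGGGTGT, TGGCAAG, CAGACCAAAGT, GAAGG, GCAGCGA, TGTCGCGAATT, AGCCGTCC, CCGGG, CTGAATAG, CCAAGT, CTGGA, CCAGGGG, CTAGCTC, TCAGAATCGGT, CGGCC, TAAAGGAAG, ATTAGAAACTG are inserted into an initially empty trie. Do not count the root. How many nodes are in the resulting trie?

134

Trace insertions, counting only characters that open a new branch:
  "TCAGA" → 5 new (T, C, A, G, A)
  "TATCGTGT" → prefix "T" already present; 7 new (A, T, C, G, T, G, T)
  "CTTCATTCA" → 9 new (C, T, T, C, A, T, T, C, A)
  "GGCCTTTGGAC" → 11 new (G, G, C, C, T, T, T, G, G, A, C)
  "CAAGGGTGT" → prefix "C" already present; 8 new (A, A, G, G, G, T, G, T)
  "TGGCAAG" → prefix "T" already present; 6 new (G, G, C, A, A, G)
  "CAGACCAAAGT" → prefix "CA" already present; 9 new (G, A, C, C, A, A, A, G, T)
  "GAAGG" → prefix "G" already present; 4 new (A, A, G, G)
  "GCAGCGA" → prefix "G" already present; 6 new (C, A, G, C, G, A)
  "TGTCGCGAATT" → prefix "TG" already present; 9 new (T, C, G, C, G, A, A, T, T)
  "AGCCGTCC" → 8 new (A, G, C, C, G, T, C, C)
  "CCGGG" → prefix "C" already present; 4 new (C, G, G, G)
  "CTGAATAG" → prefix "CT" already present; 6 new (G, A, A, T, A, G)
  "CCAAGT" → prefix "CC" already present; 4 new (A, A, G, T)
  "CTGGA" → prefix "CTG" already present; 2 new (G, A)
  "CCAGGGG" → prefix "CCA" already present; 4 new (G, G, G, G)
  "CTAGCTC" → prefix "CT" already present; 5 new (A, G, C, T, C)
  "TCAGAATCGGT" → prefix "TCAGA" already present; 6 new (A, T, C, G, G, T)
  "CGGCC" → prefix "C" already present; 4 new (G, G, C, C)
  "TAAAGGAAG" → prefix "TA" already present; 7 new (A, A, G, G, A, A, G)
  "ATTAGAAACTG" → prefix "A" already present; 10 new (T, T, A, G, A, A, A, C, T, G)
Total nodes = 5 + 7 + 9 + 11 + 8 + 6 + 9 + 4 + 6 + 9 + 8 + 4 + 6 + 4 + 2 + 4 + 5 + 6 + 4 + 7 + 10 = 134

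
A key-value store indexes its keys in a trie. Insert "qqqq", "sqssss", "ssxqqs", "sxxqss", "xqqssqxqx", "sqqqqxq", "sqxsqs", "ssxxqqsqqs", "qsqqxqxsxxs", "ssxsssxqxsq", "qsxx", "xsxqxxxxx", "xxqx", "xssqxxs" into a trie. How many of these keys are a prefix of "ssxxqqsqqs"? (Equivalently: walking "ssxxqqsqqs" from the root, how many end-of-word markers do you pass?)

1

Traverse "ssxxqqsqqs" character by character; count nodes along the way that are marked as word ends.
Prefixes of the query that are stored words: "ssxxqqsqqs"
Count: 1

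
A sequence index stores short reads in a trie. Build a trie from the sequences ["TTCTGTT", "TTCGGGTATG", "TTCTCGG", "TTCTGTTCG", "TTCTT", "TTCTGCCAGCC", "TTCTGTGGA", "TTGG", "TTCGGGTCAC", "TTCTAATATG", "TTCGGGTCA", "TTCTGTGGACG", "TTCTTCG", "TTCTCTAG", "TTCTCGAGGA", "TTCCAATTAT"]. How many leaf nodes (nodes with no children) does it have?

12

Leaves are exactly the stored words that no other stored word extends.
Those words: "TTCCAATTAT", "TTCGGGTATG", "TTCGGGTCAC", "TTCTAATATG", "TTCTCGAGGA", "TTCTCGG", "TTCTCTAG", "TTCTGCCAGCC", "TTCTGTGGACG", "TTCTGTTCG", "TTCTTCG", "TTGG"
Leaf count: 12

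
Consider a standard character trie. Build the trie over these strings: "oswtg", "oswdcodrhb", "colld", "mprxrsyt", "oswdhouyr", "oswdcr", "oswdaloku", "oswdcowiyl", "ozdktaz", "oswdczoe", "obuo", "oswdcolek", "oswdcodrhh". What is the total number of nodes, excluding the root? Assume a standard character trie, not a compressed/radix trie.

56

Trace insertions, counting only characters that open a new branch:
  "oswtg" → 5 new (o, s, w, t, g)
  "oswdcodrhb" → prefix "osw" already present; 7 new (d, c, o, d, r, h, b)
  "colld" → 5 new (c, o, l, l, d)
  "mprxrsyt" → 8 new (m, p, r, x, r, s, y, t)
  "oswdhouyr" → prefix "oswd" already present; 5 new (h, o, u, y, r)
  "oswdcr" → prefix "oswdc" already present; 1 new (r)
  "oswdaloku" → prefix "oswd" already present; 5 new (a, l, o, k, u)
  "oswdcowiyl" → prefix "oswdco" already present; 4 new (w, i, y, l)
  "ozdktaz" → prefix "o" already present; 6 new (z, d, k, t, a, z)
  "oswdczoe" → prefix "oswdc" already present; 3 new (z, o, e)
  "obuo" → prefix "o" already present; 3 new (b, u, o)
  "oswdcolek" → prefix "oswdco" already present; 3 new (l, e, k)
  "oswdcodrhh" → prefix "oswdcodrh" already present; 1 new (h)
Total nodes = 5 + 7 + 5 + 8 + 5 + 1 + 5 + 4 + 6 + 3 + 3 + 3 + 1 = 56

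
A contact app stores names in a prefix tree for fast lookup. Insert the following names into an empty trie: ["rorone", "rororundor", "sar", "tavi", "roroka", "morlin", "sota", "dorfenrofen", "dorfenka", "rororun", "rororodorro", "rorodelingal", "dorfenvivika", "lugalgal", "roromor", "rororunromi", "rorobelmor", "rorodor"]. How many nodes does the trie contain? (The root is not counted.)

86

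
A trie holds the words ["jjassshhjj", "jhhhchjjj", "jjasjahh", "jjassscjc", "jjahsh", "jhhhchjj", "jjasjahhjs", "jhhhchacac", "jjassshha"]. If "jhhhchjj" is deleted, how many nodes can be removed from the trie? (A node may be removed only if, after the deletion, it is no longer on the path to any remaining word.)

Walk "jhhhchjj" from the leaf back toward the root, removing each node that no remaining word uses.
Every node on "jhhhchjj" is still needed (e.g. by "jhhhchjjj"), so nothing is freed.
Nodes removed: 0

0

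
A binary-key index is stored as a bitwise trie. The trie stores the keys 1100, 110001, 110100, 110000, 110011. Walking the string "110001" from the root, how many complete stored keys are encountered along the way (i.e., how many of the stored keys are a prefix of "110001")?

Check each prefix of "110001" against the stored set — each match is an end-marker on the path.
Prefixes of the query that are stored words: "1100", "110001"
Count: 2

2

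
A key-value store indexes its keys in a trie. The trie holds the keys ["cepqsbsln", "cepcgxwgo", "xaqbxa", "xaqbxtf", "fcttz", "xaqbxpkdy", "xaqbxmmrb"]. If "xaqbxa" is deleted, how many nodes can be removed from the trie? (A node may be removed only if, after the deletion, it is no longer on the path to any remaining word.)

1

After clearing the end-marker at "xaqbxa", prune upward until reaching a node still needed by another word.
The suffix "a" (1 node) is used only by "xaqbxa"; the node for "xaqbx" still has the child "t", so pruning stops there.
Nodes removed: 1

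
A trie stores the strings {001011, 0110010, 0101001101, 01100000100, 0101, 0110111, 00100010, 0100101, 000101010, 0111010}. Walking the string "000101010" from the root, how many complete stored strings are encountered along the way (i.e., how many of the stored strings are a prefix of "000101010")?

Traverse "000101010" character by character; count nodes along the way that are marked as word ends.
Prefixes of the query that are stored words: "000101010"
Count: 1

1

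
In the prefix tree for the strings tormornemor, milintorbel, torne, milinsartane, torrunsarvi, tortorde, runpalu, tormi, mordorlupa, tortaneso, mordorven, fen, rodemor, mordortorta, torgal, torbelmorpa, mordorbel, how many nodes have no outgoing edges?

17

Leaves are exactly the stored words that no other stored word extends.
Those words: "fen", "milinsartane", "milintorbel", "mordorbel", "mordorlupa", "mordortorta", "mordorven", "rodemor", "runpalu", "torbelmorpa", "torgal", "tormi", "tormornemor", "torne", "torrunsarvi", "tortaneso", "tortorde"
Leaf count: 17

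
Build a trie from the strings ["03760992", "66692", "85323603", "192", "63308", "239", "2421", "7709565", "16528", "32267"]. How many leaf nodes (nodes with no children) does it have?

10

Leaves are exactly the stored words that no other stored word extends.
Those words: "03760992", "16528", "192", "239", "2421", "32267", "63308", "66692", "7709565", "85323603"
Leaf count: 10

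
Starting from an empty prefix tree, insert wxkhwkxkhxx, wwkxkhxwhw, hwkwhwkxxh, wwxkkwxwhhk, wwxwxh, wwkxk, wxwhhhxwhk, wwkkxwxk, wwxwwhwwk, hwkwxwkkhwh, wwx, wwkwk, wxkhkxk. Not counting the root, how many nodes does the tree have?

72

Insert word by word; a character creates a node only if that edge doesn't already exist:
  "wxkhwkxkhxx" → 11 new (w, x, k, h, w, k, x, k, h, x, x)
  "wwkxkhxwhw" → prefix "w" already present; 9 new (w, k, x, k, h, x, w, h, w)
  "hwkwhwkxxh" → 10 new (h, w, k, w, h, w, k, x, x, h)
  "wwxkkwxwhhk" → prefix "ww" already present; 9 new (x, k, k, w, x, w, h, h, k)
  "wwxwxh" → prefix "wwx" already present; 3 new (w, x, h)
  "wwkxk" → prefix "wwkxk" already present; 0 new (none)
  "wxwhhhxwhk" → prefix "wx" already present; 8 new (w, h, h, h, x, w, h, k)
  "wwkkxwxk" → prefix "wwk" already present; 5 new (k, x, w, x, k)
  "wwxwwhwwk" → prefix "wwxw" already present; 5 new (w, h, w, w, k)
  "hwkwxwkkhwh" → prefix "hwkw" already present; 7 new (x, w, k, k, h, w, h)
  "wwx" → prefix "wwx" already present; 0 new (none)
  "wwkwk" → prefix "wwk" already present; 2 new (w, k)
  "wxkhkxk" → prefix "wxkh" already present; 3 new (k, x, k)
Total nodes = 11 + 9 + 10 + 9 + 3 + 0 + 8 + 5 + 5 + 7 + 0 + 2 + 3 = 72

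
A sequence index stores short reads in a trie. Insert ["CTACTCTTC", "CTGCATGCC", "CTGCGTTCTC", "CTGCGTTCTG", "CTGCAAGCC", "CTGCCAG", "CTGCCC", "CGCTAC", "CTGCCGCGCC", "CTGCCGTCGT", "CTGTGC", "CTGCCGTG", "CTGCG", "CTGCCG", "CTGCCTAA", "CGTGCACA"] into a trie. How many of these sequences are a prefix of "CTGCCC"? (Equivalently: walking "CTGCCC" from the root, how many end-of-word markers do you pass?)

Walk "CTGCCC" from the root; an end-of-word marker is hit whenever a stored word is a prefix of "CTGCCC".
Prefixes of the query that are stored words: "CTGCCC"
Count: 1

1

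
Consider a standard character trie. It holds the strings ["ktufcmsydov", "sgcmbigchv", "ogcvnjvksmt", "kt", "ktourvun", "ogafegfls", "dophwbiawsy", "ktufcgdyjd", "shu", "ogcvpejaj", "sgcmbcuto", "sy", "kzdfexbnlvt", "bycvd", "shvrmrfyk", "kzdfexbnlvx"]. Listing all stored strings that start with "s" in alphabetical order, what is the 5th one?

Filter for "s…" and sort: "sgcmbcuto", "sgcmbigchv", "shu", "shvrmrfyk", "sy"
The 5th is sy.

sy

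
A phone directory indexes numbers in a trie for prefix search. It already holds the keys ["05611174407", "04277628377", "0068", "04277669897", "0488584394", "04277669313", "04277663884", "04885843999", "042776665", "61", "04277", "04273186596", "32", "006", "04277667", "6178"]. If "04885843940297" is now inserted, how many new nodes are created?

Walking "04885843940297" from the root, the first 10 characters ("0488584394") follow existing edges; "0" is the first miss.
So 14 − 10 = 4 new nodes.

4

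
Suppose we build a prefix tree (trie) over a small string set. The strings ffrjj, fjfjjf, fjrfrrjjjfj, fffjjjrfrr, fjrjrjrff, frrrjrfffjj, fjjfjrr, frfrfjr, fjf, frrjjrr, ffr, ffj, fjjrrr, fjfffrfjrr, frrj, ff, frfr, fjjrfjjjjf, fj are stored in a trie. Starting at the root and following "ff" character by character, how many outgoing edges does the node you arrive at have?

Walk "ff" from the root, arriving at one node.
Distinct next characters after "ff": f, j, r.
That node has 3 child edges.

3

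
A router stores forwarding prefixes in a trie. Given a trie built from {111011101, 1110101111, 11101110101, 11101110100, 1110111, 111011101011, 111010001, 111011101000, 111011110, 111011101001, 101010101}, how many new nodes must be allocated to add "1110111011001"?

4

The longest prefix of "1110111011001" already in the trie is "111011101" (length 9).
Each of the 4 remaining characters creates one node.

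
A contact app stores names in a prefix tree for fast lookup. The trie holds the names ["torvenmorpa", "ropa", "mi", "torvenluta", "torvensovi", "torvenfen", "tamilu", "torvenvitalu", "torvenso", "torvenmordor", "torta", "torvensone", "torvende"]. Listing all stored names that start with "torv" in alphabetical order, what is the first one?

Filter for "torv…" and sort: "torvende", "torvenfen", "torvenluta", "torvenmordor", "torvenmorpa", "torvenso", "torvensone", "torvensovi", "torvenvitalu"
The 1st is torvende.

torvende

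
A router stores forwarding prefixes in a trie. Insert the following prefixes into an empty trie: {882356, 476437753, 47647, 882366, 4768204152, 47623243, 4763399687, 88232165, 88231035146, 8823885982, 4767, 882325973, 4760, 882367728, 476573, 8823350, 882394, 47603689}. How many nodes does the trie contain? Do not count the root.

76

For each word, the new-node count is its length minus the longest prefix already in the trie:
  "882356" → 6 new (8, 8, 2, 3, 5, 6)
  "476437753" → 9 new (4, 7, 6, 4, 3, 7, 7, 5, 3)
  "47647" → prefix "4764" already present; 1 new (7)
  "882366" → prefix "8823" already present; 2 new (6, 6)
  "4768204152" → prefix "476" already present; 7 new (8, 2, 0, 4, 1, 5, 2)
  "47623243" → prefix "476" already present; 5 new (2, 3, 2, 4, 3)
  "4763399687" → prefix "476" already present; 7 new (3, 3, 9, 9, 6, 8, 7)
  "88232165" → prefix "8823" already present; 4 new (2, 1, 6, 5)
  "88231035146" → prefix "8823" already present; 7 new (1, 0, 3, 5, 1, 4, 6)
  "8823885982" → prefix "8823" already present; 6 new (8, 8, 5, 9, 8, 2)
  "4767" → prefix "476" already present; 1 new (7)
  "882325973" → prefix "88232" already present; 4 new (5, 9, 7, 3)
  "4760" → prefix "476" already present; 1 new (0)
  "882367728" → prefix "88236" already present; 4 new (7, 7, 2, 8)
  "476573" → prefix "476" already present; 3 new (5, 7, 3)
  "8823350" → prefix "8823" already present; 3 new (3, 5, 0)
  "882394" → prefix "8823" already present; 2 new (9, 4)
  "47603689" → prefix "4760" already present; 4 new (3, 6, 8, 9)
Total nodes = 6 + 9 + 1 + 2 + 7 + 5 + 7 + 4 + 7 + 6 + 1 + 4 + 1 + 4 + 3 + 3 + 2 + 4 = 76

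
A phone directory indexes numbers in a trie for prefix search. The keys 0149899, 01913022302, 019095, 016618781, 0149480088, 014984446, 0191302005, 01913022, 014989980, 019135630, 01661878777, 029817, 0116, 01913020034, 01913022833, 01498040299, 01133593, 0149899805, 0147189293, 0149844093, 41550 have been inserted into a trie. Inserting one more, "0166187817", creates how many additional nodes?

Walking "0166187817" from the root, the first 9 characters ("016618781") follow existing edges; "7" is the first miss.
Each of the 1 remaining characters creates one node.

1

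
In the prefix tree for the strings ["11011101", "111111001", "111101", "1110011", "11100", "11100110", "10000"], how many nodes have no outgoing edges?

A leaf is a node with no children — equivalently, the end of a word that is not a proper prefix of any other stored word.
Those words: "10000", "11011101", "11100110", "111101", "111111001"
Leaf count: 5

5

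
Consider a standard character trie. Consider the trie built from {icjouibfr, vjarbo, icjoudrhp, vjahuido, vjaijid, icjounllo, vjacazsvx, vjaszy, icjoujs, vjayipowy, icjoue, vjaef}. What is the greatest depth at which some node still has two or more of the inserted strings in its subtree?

5

The deepest shared node is where two words last agree before diverging.
"icjoudrhp" and "icjoue" agree on "icjou" (5 characters) before diverging; nothing deeper is shared.
Longest shared-prefix length: 5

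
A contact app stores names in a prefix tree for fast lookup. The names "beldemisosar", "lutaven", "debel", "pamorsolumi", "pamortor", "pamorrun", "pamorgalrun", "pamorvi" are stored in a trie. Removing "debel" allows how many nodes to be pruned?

5

After clearing the end-marker at "debel", prune upward until reaching a node still needed by another word.
No other word shares any prefix with "debel", so all 5 of its nodes go.
Nodes removed: 5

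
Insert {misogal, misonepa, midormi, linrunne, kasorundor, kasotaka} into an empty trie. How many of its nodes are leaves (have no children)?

6

Leaves are exactly the stored words that no other stored word extends.
Those words: "kasorundor", "kasotaka", "linrunne", "midormi", "misogal", "misonepa"
Leaf count: 6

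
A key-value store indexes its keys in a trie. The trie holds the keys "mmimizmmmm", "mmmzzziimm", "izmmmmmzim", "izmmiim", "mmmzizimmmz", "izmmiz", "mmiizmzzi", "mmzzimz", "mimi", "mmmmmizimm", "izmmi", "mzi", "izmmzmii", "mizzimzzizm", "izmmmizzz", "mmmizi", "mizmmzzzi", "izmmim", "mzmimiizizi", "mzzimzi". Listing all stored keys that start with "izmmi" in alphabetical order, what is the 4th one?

izmmiz

Filter for "izmmi…" and sort: "izmmi", "izmmiim", "izmmim", "izmmiz"
The 4th is izmmiz.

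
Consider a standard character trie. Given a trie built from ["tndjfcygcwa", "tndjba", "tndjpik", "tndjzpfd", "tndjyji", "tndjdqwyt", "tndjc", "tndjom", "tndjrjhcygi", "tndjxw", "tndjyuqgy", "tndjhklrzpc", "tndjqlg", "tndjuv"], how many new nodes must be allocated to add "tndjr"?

0

"tndjr" is already a full path in the trie; only an end-marker is added.
No new nodes are needed: 0.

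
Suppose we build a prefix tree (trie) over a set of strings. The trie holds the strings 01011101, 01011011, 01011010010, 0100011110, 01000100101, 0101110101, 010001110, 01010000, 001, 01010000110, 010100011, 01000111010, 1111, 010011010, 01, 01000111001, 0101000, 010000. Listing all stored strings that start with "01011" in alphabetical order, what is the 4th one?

0101110101

Words with prefix "01011", in lexicographic order: "01011010010", "01011011", "01011101", "0101110101"
The 4th is 0101110101.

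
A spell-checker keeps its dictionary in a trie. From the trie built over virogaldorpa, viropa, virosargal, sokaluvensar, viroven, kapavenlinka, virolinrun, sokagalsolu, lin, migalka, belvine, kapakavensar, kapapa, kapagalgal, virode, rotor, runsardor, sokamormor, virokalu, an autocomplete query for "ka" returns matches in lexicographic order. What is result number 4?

kapavenlinka

DFS of the "ka" subtree visits, in order: "kapagalgal", "kapakavensar", "kapapa", "kapavenlinka"
The 4th is kapavenlinka.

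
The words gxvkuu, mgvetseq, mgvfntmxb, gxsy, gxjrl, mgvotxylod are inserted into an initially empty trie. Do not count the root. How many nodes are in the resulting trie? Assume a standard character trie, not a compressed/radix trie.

32

Insert word by word; a character creates a node only if that edge doesn't already exist:
  "gxvkuu" → 6 new (g, x, v, k, u, u)
  "mgvetseq" → 8 new (m, g, v, e, t, s, e, q)
  "mgvfntmxb" → prefix "mgv" already present; 6 new (f, n, t, m, x, b)
  "gxsy" → prefix "gx" already present; 2 new (s, y)
  "gxjrl" → prefix "gx" already present; 3 new (j, r, l)
  "mgvotxylod" → prefix "mgv" already present; 7 new (o, t, x, y, l, o, d)
Total nodes = 6 + 8 + 6 + 2 + 3 + 7 = 32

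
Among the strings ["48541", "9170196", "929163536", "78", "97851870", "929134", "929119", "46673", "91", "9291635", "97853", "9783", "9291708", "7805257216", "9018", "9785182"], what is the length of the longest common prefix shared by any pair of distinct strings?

7

Equivalently: take the maximum, over all pairs, of their longest common prefix length.
e.g. "9291635" and "929163536" share the prefix "9291635" of length 7; no pair shares a longer one.
Longest shared-prefix length: 7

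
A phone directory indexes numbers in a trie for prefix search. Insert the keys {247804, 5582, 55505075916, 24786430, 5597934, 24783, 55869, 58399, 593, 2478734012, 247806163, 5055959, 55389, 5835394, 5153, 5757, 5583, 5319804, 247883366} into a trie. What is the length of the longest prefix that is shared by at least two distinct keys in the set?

5

The deepest shared node is where two words last agree before diverging.
"247804" and "247806163" agree on "24780" (5 characters) before diverging; nothing deeper is shared.
Longest shared-prefix length: 5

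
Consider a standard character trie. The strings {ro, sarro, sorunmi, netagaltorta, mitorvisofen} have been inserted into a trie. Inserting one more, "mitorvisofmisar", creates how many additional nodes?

Walking "mitorvisofmisar" from the root, the first 10 characters ("mitorvisof") follow existing edges; "m" is the first miss.
New nodes needed: |"mitorvisofmisar"| − 10 = 15 − 10 = 5.

5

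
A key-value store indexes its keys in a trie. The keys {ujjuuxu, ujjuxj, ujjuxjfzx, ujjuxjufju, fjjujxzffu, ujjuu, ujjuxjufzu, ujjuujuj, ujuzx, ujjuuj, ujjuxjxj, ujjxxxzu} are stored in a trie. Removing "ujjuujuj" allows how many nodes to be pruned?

Walk "ujjuujuj" from the leaf back toward the root, removing each node that no remaining word uses.
The suffix "uj" (2 nodes) is used only by "ujjuujuj"; "ujjuuj" is itself a stored word, so pruning stops there.
Nodes removed: 2

2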